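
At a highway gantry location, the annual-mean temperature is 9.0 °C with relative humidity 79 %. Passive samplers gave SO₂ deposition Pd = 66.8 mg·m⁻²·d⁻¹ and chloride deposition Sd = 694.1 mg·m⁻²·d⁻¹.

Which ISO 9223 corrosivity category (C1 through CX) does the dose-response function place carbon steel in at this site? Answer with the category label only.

C5

carbon steel: temperature factor f = +0.150·(-1.0) = -0.1500
  sulphur-dioxide contribution → 65.75 μm/a
  chloride contribution → 114.5 μm/a
  total first-year rate 180.3 μm/a
180 μm/a falls in (80, 200] for carbon steel → category C5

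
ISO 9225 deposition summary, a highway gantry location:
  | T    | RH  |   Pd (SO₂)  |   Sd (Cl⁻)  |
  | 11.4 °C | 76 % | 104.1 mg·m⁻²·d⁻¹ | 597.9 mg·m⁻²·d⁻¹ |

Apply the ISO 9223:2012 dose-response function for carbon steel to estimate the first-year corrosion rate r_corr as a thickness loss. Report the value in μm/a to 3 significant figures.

carbon steel: T>10 °C ⇒ hinge -0.054·(11.4−10) = -0.0756
  Pd branch = 1.77·Pd^0.52·e^(0.02·RH+f) = 84.01 μm/a
  Sd branch = 0.102·Sd^0.62·e^(0.033·RH+0.04·T) = 104.1 μm/a
  r_corr = 84.01 + 104.1 = 188.1 μm/a

r_corr = 188 μm/a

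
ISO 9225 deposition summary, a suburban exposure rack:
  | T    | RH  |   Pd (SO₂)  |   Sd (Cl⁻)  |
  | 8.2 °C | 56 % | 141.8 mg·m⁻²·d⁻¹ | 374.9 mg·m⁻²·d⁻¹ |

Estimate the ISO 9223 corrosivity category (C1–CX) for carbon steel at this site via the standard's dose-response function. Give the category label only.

carbon steel: T≤10 °C ⇒ hinge +0.150·(8.2−10) = -0.2700
  Pd branch = 1.77·Pd^0.52·e^(0.02·RH+f) = 54.45 μm/a
  Cl⁻ term: 0.102·374.9^0.62·exp(0.033·56+0.04·8.2) = 35.44
  sum: 54.45 + 35.44 → r_corr = 89.89 μm/a
Category bounds: 80…200 μm/a bracket r_corr ⇒ C5

C5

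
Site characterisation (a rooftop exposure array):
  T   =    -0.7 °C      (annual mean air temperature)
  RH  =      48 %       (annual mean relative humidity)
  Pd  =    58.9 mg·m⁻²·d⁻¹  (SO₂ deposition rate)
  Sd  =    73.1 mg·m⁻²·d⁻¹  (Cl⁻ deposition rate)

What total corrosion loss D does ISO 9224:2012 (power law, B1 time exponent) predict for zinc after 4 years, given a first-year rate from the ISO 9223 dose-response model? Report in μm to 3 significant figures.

D(4) = 2.31 μm

zinc: f(T) = +0.038·(T−10) [T≤10 °C] = -0.4066
  sulphur-dioxide contribution → 0.4697 μm/a
  chloride contribution → 0.2795 μm/a
  ⇒ r_corr(zinc) = 0.7492 μm/a
Power-law: D(4) = r_corr · 4^0.813
  D(4) = 0.7492 × 4^0.813 = 0.7492 × 3.087 = 2.312 μm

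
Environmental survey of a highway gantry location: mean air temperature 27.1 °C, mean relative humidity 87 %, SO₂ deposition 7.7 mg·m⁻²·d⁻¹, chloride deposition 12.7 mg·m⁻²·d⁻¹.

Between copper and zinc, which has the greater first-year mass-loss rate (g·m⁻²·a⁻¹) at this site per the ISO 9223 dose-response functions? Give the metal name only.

copper

copper: T>10 °C ⇒ hinge -0.080·(27.1−10) = -1.3680
  sulphur-dioxide contribution → 0.3889 μm/a
  chloride contribution → 1.761 μm/a
  ⇒ r_corr(copper) = 2.15 μm/a
  mass loss = 2.15 μm/a × 8.96 g/cm³ = 19.26 g·m⁻²·a⁻¹
zinc: T>10 °C ⇒ hinge -0.071·(27.1−10) = -1.2141
  sulphur-dioxide contribution → 0.5145 μm/a
  chloride contribution → 1.496 μm/a
  total first-year rate 2.01 μm/a
  mass loss = 2.01 μm/a × 7.14 g/cm³ = 14.35 g·m⁻²·a⁻¹
Ordering by g·m⁻²·a⁻¹: copper (19.3) > zinc (14.4)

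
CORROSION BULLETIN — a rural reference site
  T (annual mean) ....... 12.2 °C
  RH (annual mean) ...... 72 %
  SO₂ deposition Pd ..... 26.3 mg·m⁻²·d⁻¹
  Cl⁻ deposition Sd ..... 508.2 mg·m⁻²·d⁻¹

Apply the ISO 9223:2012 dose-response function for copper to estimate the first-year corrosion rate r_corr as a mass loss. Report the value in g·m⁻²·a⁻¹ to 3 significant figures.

r_corr = 18.5 g·m⁻²·a⁻¹

copper: f(T) = -0.080·(T−10) [T>10 °C] = -0.1760
  Pd branch = 0.0053·Pd^0.26·e^(0.059·RH+f) = 0.7276 μm/a
  Sd branch = 0.01025·Sd^0.27·e^(0.036·RH+0.049·T) = 1.339 μm/a
  sum: 0.7276 + 1.339 → r_corr = 2.066 μm/a
Convert to mass loss: 2.066 μm/a × 8.96 g/cm³ = 18.51 g·m⁻²·a⁻¹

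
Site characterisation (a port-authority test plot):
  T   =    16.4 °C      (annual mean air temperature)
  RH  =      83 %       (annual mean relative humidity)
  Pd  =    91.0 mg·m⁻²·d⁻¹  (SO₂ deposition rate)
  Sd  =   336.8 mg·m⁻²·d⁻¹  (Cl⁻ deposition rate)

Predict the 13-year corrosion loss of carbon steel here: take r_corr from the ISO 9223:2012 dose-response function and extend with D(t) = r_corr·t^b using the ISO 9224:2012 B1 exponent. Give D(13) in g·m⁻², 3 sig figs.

carbon steel: f(T) = -0.054·(T−10) [T>10 °C] = -0.3456
  sulphur-dioxide contribution → 68.79 μm/a
  chloride contribution → 112.2 μm/a
  total first-year rate 181 μm/a
ISO 9224: D(t) = r_corr · t^b with b = 0.523 (carbon steel, B1)
  D(13) = 181 × 13^0.523 = 181 × 3.825 = 692.2 μm
  Mass loss = 692.2 μm × 7.85 g/cm³ = 5434 g·m⁻²

D(13) = 5.43e+03 g·m⁻²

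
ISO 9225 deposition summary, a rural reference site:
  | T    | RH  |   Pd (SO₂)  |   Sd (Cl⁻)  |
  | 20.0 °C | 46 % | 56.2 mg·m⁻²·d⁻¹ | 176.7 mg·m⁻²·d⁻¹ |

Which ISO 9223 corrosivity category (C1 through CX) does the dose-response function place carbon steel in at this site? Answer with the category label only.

C3

carbon steel: temperature factor f = -0.054·(10.0) = -0.5400
  SO₂ term: 1.77·56.2^0.52·exp(0.02·46-0.5400) = 21.03
  Sd branch = 0.102·Sd^0.62·e^(0.033·RH+0.04·T) = 25.62 μm/a
  sum: 21.03 + 25.62 → r_corr = 46.65 μm/a
46.7 μm/a falls in (25, 50] for carbon steel → category C3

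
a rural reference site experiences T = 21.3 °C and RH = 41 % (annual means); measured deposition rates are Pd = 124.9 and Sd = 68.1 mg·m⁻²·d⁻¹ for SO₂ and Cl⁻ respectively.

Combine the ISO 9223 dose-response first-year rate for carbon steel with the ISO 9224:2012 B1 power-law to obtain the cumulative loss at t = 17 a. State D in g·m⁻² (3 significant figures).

D(17) = 1.37e+03 g·m⁻²

carbon steel: temperature factor f = -0.054·(11.3) = -0.6102
  SO₂ term: 1.77·124.9^0.52·exp(0.02·41-0.6102) = 26.87
  Sd branch = 0.102·Sd^0.62·e^(0.033·RH+0.04·T) = 12.67 μm/a
  r_corr = 26.87 + 12.67 = 39.54 μm/a
Power-law: D(17) = r_corr · 17^0.523
  D(17) = 39.54 × 17^0.523 = 39.54 × 4.401 = 174 μm
  Mass loss = 174 μm × 7.85 g/cm³ = 1366 g·m⁻²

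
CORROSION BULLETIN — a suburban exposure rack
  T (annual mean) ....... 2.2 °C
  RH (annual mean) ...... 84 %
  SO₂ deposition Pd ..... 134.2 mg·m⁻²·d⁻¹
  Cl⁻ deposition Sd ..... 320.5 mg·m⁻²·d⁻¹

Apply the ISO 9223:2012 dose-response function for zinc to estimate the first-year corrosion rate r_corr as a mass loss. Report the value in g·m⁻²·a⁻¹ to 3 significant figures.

r_corr = 36.1 g·m⁻²·a⁻¹

zinc: f(T) = +0.038·(T−10) [T≤10 °C] = -0.2964
  sulphur-dioxide contribution → 3.946 μm/a
  chloride contribution → 1.108 μm/a
  total first-year rate 5.054 μm/a
Convert to mass loss: 5.054 μm/a × 7.14 g/cm³ = 36.09 g·m⁻²·a⁻¹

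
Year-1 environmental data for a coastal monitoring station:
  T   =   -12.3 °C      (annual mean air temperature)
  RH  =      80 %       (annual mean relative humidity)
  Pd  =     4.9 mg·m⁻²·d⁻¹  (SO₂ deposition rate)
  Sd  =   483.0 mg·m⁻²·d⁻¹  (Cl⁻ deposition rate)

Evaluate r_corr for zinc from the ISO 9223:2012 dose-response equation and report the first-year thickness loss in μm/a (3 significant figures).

zinc: T≤10 °C ⇒ hinge +0.038·(-12.3−10) = -0.8474
  sulphur-dioxide contribution → 0.441 μm/a
  chloride contribution → 0.3952 μm/a
  total first-year rate 0.8362 μm/a

r_corr = 0.836 μm/a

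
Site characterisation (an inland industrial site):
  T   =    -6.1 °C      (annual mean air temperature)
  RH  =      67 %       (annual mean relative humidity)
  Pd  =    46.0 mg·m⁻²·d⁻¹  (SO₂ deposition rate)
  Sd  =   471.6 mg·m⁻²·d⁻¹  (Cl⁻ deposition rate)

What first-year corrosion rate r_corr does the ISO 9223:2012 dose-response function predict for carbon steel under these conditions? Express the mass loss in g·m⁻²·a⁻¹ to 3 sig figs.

carbon steel: temperature factor f = +0.150·(-16.1) = -2.4150
  Pd branch = 1.77·Pd^0.52·e^(0.02·RH+f) = 4.423 μm/a
  Sd branch = 0.102·Sd^0.62·e^(0.033·RH+0.04·T) = 33.15 μm/a
  r_corr = 4.423 + 33.15 = 37.57 μm/a
Convert to mass loss: 37.57 μm/a × 7.85 g/cm³ = 294.9 g·m⁻²·a⁻¹

r_corr = 295 g·m⁻²·a⁻¹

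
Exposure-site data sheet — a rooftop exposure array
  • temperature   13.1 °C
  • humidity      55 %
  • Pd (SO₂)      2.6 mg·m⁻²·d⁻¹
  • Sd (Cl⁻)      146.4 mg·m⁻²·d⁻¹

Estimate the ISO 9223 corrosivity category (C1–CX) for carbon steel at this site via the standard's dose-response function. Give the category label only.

C3

carbon steel: f(T) = -0.054·(T−10) [T>10 °C] = -0.1674
  Pd branch = 1.77·Pd^0.52·e^(0.02·RH+f) = 7.392 μm/a
  Cl⁻ term: 0.102·146.4^0.62·exp(0.033·55+0.04·13.1) = 23.28
  sum: 7.392 + 23.28 → r_corr = 30.68 μm/a
Category bounds: 25…50 μm/a bracket r_corr ⇒ C3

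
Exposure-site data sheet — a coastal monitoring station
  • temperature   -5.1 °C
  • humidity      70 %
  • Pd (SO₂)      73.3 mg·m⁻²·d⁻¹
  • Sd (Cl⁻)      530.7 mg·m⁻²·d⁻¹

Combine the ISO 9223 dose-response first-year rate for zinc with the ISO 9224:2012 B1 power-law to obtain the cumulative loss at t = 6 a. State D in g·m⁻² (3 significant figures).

D(6) = 58.6 g·m⁻²

zinc: temperature factor f = +0.038·(-15.1) = -0.5738
  sulphur-dioxide contribution → 1.204 μm/a
  chloride contribution → 0.7098 μm/a
  ⇒ r_corr(zinc) = 1.913 μm/a
Long-term exponent b (ISO 9224 Table 2, B1) = 0.813
  D(6) = 1.913 × 6^0.813 = 1.913 × 4.292 = 8.212 μm
  Mass loss = 8.212 μm × 7.14 g/cm³ = 58.63 g·m⁻²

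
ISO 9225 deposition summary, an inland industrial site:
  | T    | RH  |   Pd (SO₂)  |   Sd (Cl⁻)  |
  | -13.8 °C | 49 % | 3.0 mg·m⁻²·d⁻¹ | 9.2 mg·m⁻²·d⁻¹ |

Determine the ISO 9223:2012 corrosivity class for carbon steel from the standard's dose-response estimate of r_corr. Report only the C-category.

carbon steel: T≤10 °C ⇒ hinge +0.150·(-13.8−10) = -3.5700
  Pd branch = 1.77·Pd^0.52·e^(0.02·RH+f) = 0.2351 μm/a
  Sd branch = 0.102·Sd^0.62·e^(0.033·RH+0.04·T) = 1.171 μm/a
  r_corr = 0.2351 + 1.171 = 1.406 μm/a
Category bounds: 1.3…25 μm/a bracket r_corr ⇒ C2

C2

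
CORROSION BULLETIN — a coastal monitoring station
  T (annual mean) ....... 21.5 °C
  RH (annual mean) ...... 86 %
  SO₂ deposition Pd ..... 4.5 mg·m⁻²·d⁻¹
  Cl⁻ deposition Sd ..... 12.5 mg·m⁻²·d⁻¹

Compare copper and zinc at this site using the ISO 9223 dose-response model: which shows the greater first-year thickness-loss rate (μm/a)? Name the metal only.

copper

copper: f(T) = -0.080·(T−10) [T>10 °C] = -0.9200
  Pd branch = 0.0053·Pd^0.26·e^(0.059·RH+f) = 0.4991 μm/a
  Cl⁻ term: 0.01025·12.5^0.27·exp(0.036·86+0.049·21.5) = 1.285
  sum: 0.4991 + 1.285 → r_corr = 1.784 μm/a
zinc: f(T) = -0.071·(T−10) [T>10 °C] = -0.8165
  SO₂ term: 0.0129·4.5^0.44·exp(0.046·86-0.8165) = 0.5774
  Sd branch = 0.0175·Sd^0.57·e^(0.008·RH+0.085·T) = 0.9136 μm/a
  sum: 0.5774 + 0.9136 → r_corr = 1.491 μm/a
Ordering by μm/a: copper (1.78) > zinc (1.49)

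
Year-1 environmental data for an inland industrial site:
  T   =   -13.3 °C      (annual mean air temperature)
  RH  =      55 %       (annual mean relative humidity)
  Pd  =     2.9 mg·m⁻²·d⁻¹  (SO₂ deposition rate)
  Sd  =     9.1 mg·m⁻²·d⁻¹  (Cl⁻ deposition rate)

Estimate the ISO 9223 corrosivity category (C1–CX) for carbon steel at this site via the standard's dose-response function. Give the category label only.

C2

carbon steel: f(T) = +0.150·(T−10) [T≤10 °C] = -3.4950
  SO₂ term: 1.77·2.9^0.52·exp(0.02·55-3.4950) = 0.2807
  Sd branch = 0.102·Sd^0.62·e^(0.033·RH+0.04·T) = 1.447 μm/a
  sum: 0.2807 + 1.447 → r_corr = 1.728 μm/a
ISO 9223 Table 2 (carbon steel): 1.3 < 1.73 ≤ 25 μm/a ⇒ C2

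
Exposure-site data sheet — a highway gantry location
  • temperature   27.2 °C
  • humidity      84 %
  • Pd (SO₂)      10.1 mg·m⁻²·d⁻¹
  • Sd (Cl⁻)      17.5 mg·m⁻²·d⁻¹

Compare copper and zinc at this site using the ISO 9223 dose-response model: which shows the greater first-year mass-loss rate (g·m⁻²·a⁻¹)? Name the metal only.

copper: T>10 °C ⇒ hinge -0.080·(27.2−10) = -1.3760
  Pd branch = 0.0053·Pd^0.26·e^(0.059·RH+f) = 0.3469 μm/a
  Cl⁻ term: 0.01025·17.5^0.27·exp(0.036·84+0.049·27.2) = 1.732
  sum: 0.3469 + 1.732 → r_corr = 2.079 μm/a
  mass loss = 2.079 μm/a × 8.96 g/cm³ = 18.62 g·m⁻²·a⁻¹
zinc: temperature factor f = -0.071·(17.2) = -1.2212
  Pd branch = 0.0129·Pd^0.44·e^(0.046·RH+f) = 0.5015 μm/a
  Sd branch = 0.0175·Sd^0.57·e^(0.008·RH+0.085·T) = 1.768 μm/a
  sum: 0.5015 + 1.768 → r_corr = 2.27 μm/a
  mass loss = 2.27 μm/a × 7.14 g/cm³ = 16.2 g·m⁻²·a⁻¹
Ordering by g·m⁻²·a⁻¹: copper (18.6) > zinc (16.2)

copper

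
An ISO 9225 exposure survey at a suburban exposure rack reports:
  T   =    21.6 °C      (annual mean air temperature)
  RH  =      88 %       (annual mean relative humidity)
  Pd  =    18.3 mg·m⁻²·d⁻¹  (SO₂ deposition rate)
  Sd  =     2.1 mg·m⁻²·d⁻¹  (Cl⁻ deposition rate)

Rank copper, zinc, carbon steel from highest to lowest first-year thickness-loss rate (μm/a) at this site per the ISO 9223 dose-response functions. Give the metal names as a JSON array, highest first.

copper: f(T) = -0.080·(T−10) [T>10 °C] = -0.9280
  SO₂ term: 0.0053·18.3^0.26·exp(0.059·88-0.9280) = 0.8023
  Sd branch = 0.01025·Sd^0.27·e^(0.036·RH+0.049·T) = 0.8575 μm/a
  r_corr = 0.8023 + 0.8575 = 1.66 μm/a
zinc: temperature factor f = -0.071·(11.6) = -0.8236
  Pd branch = 0.0129·Pd^0.44·e^(0.046·RH+f) = 1.165 μm/a
  Cl⁻ term: 0.0175·2.1^0.57·exp(0.008·88+0.085·21.6) = 0.3387
  sum: 1.165 + 0.3387 → r_corr = 1.504 μm/a
carbon steel: f(T) = -0.054·(T−10) [T>10 °C] = -0.6264
  SO₂ term: 1.77·18.3^0.52·exp(0.02·88-0.6264) = 24.93
  Cl⁻ term: 0.102·2.1^0.62·exp(0.033·88+0.04·21.6) = 6.995
  r_corr = 24.93 + 6.995 = 31.93 μm/a
Ordering by μm/a: carbon steel (31.9) > copper (1.66) > zinc (1.5)

["carbon steel", "copper", "zinc"]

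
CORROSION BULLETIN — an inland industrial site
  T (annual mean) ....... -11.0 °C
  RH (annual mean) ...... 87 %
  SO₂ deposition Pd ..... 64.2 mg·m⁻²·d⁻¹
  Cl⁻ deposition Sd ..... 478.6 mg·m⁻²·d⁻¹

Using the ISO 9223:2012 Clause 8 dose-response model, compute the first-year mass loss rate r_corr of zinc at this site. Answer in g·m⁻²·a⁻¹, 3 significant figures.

r_corr = 17.5 g·m⁻²·a⁻¹

zinc: T≤10 °C ⇒ hinge +0.038·(-11.0−10) = -0.7980
  SO₂ term: 0.0129·64.2^0.44·exp(0.046·87-0.7980) = 1.983
  Sd branch = 0.0175·Sd^0.57·e^(0.008·RH+0.085·T) = 0.4643 μm/a
  sum: 1.983 + 0.4643 → r_corr = 2.448 μm/a
Convert to mass loss: 2.448 μm/a × 7.14 g/cm³ = 17.48 g·m⁻²·a⁻¹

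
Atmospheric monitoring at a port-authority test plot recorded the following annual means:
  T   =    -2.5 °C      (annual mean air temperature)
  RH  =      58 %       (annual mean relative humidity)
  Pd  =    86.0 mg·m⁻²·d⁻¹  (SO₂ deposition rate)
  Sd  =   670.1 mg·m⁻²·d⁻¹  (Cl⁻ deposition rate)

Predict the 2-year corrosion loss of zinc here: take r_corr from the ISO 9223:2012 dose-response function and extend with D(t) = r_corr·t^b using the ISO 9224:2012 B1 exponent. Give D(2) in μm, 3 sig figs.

zinc: T≤10 °C ⇒ hinge +0.038·(-2.5−10) = -0.4750
  SO₂ term: 0.0129·86.0^0.44·exp(0.046·58-0.4750) = 0.8207
  Cl⁻ term: 0.0175·670.1^0.57·exp(0.008·58+0.085·-2.5) = 0.9187
  sum: 0.8207 + 0.9187 → r_corr = 1.739 μm/a
Power-law: D(2) = r_corr · 2^0.813
  D(2) = 1.739 × 2^0.813 = 1.739 × 1.757 = 3.056 μm

D(2) = 3.06 μm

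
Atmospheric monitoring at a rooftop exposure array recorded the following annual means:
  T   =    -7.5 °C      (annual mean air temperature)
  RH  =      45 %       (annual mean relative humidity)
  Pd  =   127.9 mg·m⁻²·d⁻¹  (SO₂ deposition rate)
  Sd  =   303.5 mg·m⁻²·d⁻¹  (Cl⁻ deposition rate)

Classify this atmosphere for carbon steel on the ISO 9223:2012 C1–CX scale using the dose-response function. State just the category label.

C2

carbon steel: T≤10 °C ⇒ hinge +0.150·(-7.5−10) = -2.6250
  Pd branch = 1.77·Pd^0.52·e^(0.02·RH+f) = 3.93 μm/a
  Cl⁻ term: 0.102·303.5^0.62·exp(0.033·45+0.04·-7.5) = 11.54
  r_corr = 3.93 + 11.54 = 15.47 μm/a
Category bounds: 1.3…25 μm/a bracket r_corr ⇒ C2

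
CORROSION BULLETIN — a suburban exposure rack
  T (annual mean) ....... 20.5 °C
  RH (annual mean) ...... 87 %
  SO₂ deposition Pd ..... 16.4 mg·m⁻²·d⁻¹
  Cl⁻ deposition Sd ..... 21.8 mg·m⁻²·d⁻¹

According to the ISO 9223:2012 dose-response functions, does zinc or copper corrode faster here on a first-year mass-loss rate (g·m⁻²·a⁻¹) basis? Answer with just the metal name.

copper

zinc: f(T) = -0.071·(T−10) [T>10 °C] = -0.7455
  Pd branch = 0.0129·Pd^0.44·e^(0.046·RH+f) = 1.147 μm/a
  Sd branch = 0.0175·Sd^0.57·e^(0.008·RH+0.085·T) = 1.161 μm/a
  sum: 1.147 + 1.161 → r_corr = 2.308 μm/a
  mass loss = 2.308 μm/a × 7.14 g/cm³ = 16.48 g·m⁻²·a⁻¹
copper: f(T) = -0.080·(T−10) [T>10 °C] = -0.8400
  Pd branch = 0.0053·Pd^0.26·e^(0.059·RH+f) = 0.8027 μm/a
  Cl⁻ term: 0.01025·21.8^0.27·exp(0.036·87+0.049·20.5) = 1.474
  r_corr = 0.8027 + 1.474 = 2.277 μm/a
  mass loss = 2.277 μm/a × 8.96 g/cm³ = 20.4 g·m⁻²·a⁻¹
Ordering by g·m⁻²·a⁻¹: copper (20.4) > zinc (16.5)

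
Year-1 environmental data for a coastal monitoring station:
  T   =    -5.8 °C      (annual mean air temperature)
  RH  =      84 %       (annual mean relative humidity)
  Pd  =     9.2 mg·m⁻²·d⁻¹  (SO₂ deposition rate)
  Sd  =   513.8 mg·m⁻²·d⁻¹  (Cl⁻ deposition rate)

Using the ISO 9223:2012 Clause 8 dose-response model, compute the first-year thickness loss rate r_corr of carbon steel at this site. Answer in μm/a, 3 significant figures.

r_corr = 64.8 μm/a

carbon steel: f(T) = +0.150·(T−10) [T≤10 °C] = -2.3700
  SO₂ term: 1.77·9.2^0.52·exp(0.02·84-2.3700) = 2.815
  Cl⁻ term: 0.102·513.8^0.62·exp(0.033·84+0.04·-5.8) = 62
  r_corr = 2.815 + 62 = 64.82 μm/a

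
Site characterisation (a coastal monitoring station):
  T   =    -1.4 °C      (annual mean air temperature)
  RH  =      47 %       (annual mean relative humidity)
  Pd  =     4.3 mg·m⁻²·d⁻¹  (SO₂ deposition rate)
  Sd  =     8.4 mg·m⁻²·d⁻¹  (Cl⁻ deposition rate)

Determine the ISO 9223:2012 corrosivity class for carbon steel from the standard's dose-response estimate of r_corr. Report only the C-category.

C2

carbon steel: temperature factor f = +0.150·(-11.4) = -1.7100
  sulphur-dioxide contribution → 1.75 μm/a
  chloride contribution → 1.702 μm/a
  total first-year rate 3.452 μm/a
3.45 μm/a falls in (1.3, 25] for carbon steel → category C2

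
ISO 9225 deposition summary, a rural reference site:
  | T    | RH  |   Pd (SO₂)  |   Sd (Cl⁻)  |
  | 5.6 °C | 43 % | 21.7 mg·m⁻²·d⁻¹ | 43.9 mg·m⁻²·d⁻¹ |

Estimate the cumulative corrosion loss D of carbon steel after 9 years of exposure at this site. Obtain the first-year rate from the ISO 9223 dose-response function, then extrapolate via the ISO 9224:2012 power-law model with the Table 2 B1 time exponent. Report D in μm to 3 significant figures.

carbon steel: T≤10 °C ⇒ hinge +0.150·(5.6−10) = -0.6600
  Pd branch = 1.77·Pd^0.52·e^(0.02·RH+f) = 10.71 μm/a
  Cl⁻ term: 0.102·43.9^0.62·exp(0.033·43+0.04·5.6) = 5.501
  r_corr = 10.71 + 5.501 = 16.21 μm/a
Power-law: D(9) = r_corr · 9^0.523
  D(9) = 16.21 × 9^0.523 = 16.21 × 3.156 = 51.16 μm

D(9) = 51.2 μm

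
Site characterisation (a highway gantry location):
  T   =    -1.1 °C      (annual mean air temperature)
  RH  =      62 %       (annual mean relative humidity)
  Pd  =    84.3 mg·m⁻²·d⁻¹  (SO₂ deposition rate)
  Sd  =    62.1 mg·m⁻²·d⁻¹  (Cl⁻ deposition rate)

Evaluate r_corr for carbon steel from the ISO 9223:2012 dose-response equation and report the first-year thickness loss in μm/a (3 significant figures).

carbon steel: temperature factor f = +0.150·(-11.1) = -1.6650
  sulphur-dioxide contribution → 11.61 μm/a
  chloride contribution → 9.767 μm/a
  total first-year rate 21.38 μm/a

r_corr = 21.4 μm/a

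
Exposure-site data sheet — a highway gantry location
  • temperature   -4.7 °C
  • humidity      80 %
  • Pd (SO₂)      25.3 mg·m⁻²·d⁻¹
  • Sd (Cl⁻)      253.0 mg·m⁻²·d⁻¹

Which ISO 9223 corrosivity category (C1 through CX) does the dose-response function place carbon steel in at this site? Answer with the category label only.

C3

carbon steel: f(T) = +0.150·(T−10) [T≤10 °C] = -2.2050
  Pd branch = 1.77·Pd^0.52·e^(0.02·RH+f) = 5.186 μm/a
  Sd branch = 0.102·Sd^0.62·e^(0.033·RH+0.04·T) = 36.6 μm/a
  sum: 5.186 + 36.6 → r_corr = 41.78 μm/a
41.8 μm/a falls in (25, 50] for carbon steel → category C3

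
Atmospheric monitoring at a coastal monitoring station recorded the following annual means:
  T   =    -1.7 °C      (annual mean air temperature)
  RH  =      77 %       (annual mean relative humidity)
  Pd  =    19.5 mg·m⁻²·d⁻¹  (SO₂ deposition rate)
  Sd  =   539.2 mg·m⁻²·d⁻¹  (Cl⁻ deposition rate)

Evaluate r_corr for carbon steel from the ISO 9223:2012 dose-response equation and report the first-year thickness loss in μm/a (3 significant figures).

carbon steel: temperature factor f = +0.150·(-11.7) = -1.7550
  SO₂ term: 1.77·19.5^0.52·exp(0.02·77-1.7550) = 6.69
  Sd branch = 0.102·Sd^0.62·e^(0.033·RH+0.04·T) = 59.74 μm/a
  sum: 6.69 + 59.74 → r_corr = 66.43 μm/a

r_corr = 66.4 μm/a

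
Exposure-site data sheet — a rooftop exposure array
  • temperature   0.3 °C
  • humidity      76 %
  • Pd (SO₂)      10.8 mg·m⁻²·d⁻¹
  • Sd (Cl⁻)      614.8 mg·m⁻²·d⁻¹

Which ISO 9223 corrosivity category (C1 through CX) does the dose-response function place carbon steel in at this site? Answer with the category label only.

C4

carbon steel: T≤10 °C ⇒ hinge +0.150·(0.3−10) = -1.4550
  sulphur-dioxide contribution → 6.51 μm/a
  chloride contribution → 67.93 μm/a
  total first-year rate 74.44 μm/a
74.4 μm/a falls in (50, 80] for carbon steel → category C4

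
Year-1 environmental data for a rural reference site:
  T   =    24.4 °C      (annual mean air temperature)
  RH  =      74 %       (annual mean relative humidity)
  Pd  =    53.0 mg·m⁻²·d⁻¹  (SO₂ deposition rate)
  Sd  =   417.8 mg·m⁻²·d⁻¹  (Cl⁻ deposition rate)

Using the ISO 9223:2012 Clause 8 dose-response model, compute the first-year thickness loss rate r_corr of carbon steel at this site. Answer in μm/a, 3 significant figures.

r_corr = 159 μm/a

carbon steel: temperature factor f = -0.054·(14.4) = -0.7776
  SO₂ term: 1.77·53.0^0.52·exp(0.02·74-0.7776) = 28.16
  Cl⁻ term: 0.102·417.8^0.62·exp(0.033·74+0.04·24.4) = 131.2
  sum: 28.16 + 131.2 → r_corr = 159.4 μm/a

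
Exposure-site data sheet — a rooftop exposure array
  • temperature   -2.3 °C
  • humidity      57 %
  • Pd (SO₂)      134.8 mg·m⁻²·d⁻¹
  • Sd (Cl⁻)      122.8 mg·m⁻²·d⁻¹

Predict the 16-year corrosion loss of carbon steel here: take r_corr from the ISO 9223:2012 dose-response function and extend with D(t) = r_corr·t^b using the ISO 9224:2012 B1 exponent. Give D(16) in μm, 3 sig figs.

carbon steel: temperature factor f = +0.150·(-12.3) = -1.8450
  Pd branch = 1.77·Pd^0.52·e^(0.02·RH+f) = 11.2 μm/a
  Sd branch = 0.102·Sd^0.62·e^(0.033·RH+0.04·T) = 12.05 μm/a
  r_corr = 11.2 + 12.05 = 23.25 μm/a
Long-term exponent b (ISO 9224 Table 2, B1) = 0.523
  D(16) = 23.25 × 16^0.523 = 23.25 × 4.263 = 99.11 μm

D(16) = 99.1 μm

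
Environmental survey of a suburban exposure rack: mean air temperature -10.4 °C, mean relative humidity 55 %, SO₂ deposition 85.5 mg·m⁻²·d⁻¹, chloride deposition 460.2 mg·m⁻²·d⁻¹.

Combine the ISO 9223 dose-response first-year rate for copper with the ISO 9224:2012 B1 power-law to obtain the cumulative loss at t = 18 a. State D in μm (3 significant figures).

copper: T≤10 °C ⇒ hinge +0.126·(-10.4−10) = -2.5704
  sulphur-dioxide contribution → 0.03308 μm/a
  chloride contribution → 0.2335 μm/a
  total first-year rate 0.2666 μm/a
Long-term exponent b (ISO 9224 Table 2, B1) = 0.667
  D(18) = 0.2666 × 18^0.667 = 0.2666 × 6.875 = 1.833 μm

D(18) = 1.83 μm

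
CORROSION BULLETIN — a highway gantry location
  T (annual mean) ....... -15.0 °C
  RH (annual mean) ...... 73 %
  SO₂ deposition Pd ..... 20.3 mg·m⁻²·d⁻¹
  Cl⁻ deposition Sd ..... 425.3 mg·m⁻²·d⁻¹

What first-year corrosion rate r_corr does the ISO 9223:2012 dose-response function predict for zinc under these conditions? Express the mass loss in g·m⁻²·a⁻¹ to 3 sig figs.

zinc: f(T) = +0.038·(T−10) [T≤10 °C] = -0.9500
  SO₂ term: 0.0129·20.3^0.44·exp(0.046·73-0.9500) = 0.5391
  Cl⁻ term: 0.0175·425.3^0.57·exp(0.008·73+0.085·-15.0) = 0.2762
  sum: 0.5391 + 0.2762 → r_corr = 0.8153 μm/a
Convert to mass loss: 0.8153 μm/a × 7.14 g/cm³ = 5.822 g·m⁻²·a⁻¹

r_corr = 5.82 g·m⁻²·a⁻¹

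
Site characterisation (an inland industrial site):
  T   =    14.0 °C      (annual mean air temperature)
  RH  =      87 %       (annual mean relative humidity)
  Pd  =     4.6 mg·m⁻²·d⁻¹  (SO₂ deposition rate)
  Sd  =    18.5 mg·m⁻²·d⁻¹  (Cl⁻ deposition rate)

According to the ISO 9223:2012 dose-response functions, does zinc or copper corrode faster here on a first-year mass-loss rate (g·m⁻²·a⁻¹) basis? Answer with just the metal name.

zinc: temperature factor f = -0.071·(4.0) = -0.2840
  SO₂ term: 0.0129·4.6^0.44·exp(0.046·87-0.2840) = 1.04
  Sd branch = 0.0175·Sd^0.57·e^(0.008·RH+0.085·T) = 0.6087 μm/a
  r_corr = 1.04 + 0.6087 = 1.648 μm/a
  mass loss = 1.648 μm/a × 7.14 g/cm³ = 11.77 g·m⁻²·a⁻¹
copper: temperature factor f = -0.080·(4.0) = -0.3200
  SO₂ term: 0.0053·4.6^0.26·exp(0.059·87-0.3200) = 0.9702
  Sd branch = 0.01025·Sd^0.27·e^(0.036·RH+0.049·T) = 1.026 μm/a
  sum: 0.9702 + 1.026 → r_corr = 1.996 μm/a
  mass loss = 1.996 μm/a × 8.96 g/cm³ = 17.88 g·m⁻²·a⁻¹
Ordering by g·m⁻²·a⁻¹: copper (17.9) > zinc (11.8)

copper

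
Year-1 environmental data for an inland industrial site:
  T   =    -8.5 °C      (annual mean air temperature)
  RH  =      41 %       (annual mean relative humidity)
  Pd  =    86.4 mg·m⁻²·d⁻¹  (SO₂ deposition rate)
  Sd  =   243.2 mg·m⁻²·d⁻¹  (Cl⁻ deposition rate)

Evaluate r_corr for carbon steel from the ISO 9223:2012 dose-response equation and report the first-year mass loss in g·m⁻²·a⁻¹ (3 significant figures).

carbon steel: f(T) = +0.150·(T−10) [T≤10 °C] = -2.7750
  SO₂ term: 1.77·86.4^0.52·exp(0.02·41-2.7750) = 2.546
  Sd branch = 0.102·Sd^0.62·e^(0.033·RH+0.04·T) = 8.469 μm/a
  r_corr = 2.546 + 8.469 = 11.02 μm/a
Convert to mass loss: 11.02 μm/a × 7.85 g/cm³ = 86.47 g·m⁻²·a⁻¹

r_corr = 86.5 g·m⁻²·a⁻¹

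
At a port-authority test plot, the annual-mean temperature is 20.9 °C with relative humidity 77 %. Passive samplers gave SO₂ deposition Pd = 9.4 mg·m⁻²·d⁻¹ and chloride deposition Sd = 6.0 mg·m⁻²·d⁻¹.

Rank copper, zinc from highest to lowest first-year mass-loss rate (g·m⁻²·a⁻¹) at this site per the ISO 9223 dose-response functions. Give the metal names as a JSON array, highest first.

["copper", "zinc"]

copper: T>10 °C ⇒ hinge -0.080·(20.9−10) = -0.8720
  SO₂ term: 0.0053·9.4^0.26·exp(0.059·77-0.8720) = 0.3729
  Sd branch = 0.01025·Sd^0.27·e^(0.036·RH+0.049·T) = 0.7404 μm/a
  sum: 0.3729 + 0.7404 → r_corr = 1.113 μm/a
  mass loss = 1.113 μm/a × 8.96 g/cm³ = 9.975 g·m⁻²·a⁻¹
zinc: T>10 °C ⇒ hinge -0.071·(20.9−10) = -0.7739
  SO₂ term: 0.0129·9.4^0.44·exp(0.046·77-0.7739) = 0.5507
  Sd branch = 0.0175·Sd^0.57·e^(0.008·RH+0.085·T) = 0.5317 μm/a
  r_corr = 0.5507 + 0.5317 = 1.082 μm/a
  mass loss = 1.082 μm/a × 7.14 g/cm³ = 7.728 g·m⁻²·a⁻¹
Ordering by g·m⁻²·a⁻¹: copper (9.97) > zinc (7.73)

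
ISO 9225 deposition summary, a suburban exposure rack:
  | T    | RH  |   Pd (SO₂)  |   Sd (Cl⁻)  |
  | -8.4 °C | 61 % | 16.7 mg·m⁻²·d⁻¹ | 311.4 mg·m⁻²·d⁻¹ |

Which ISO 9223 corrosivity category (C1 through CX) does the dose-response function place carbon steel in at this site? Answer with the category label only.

carbon steel: f(T) = +0.150·(T−10) [T≤10 °C] = -2.7600
  sulphur-dioxide contribution → 1.64 μm/a
  chloride contribution → 19.18 μm/a
  total first-year rate 20.82 μm/a
ISO 9223 Table 2 (carbon steel): 1.3 < 20.8 ≤ 25 μm/a ⇒ C2

C2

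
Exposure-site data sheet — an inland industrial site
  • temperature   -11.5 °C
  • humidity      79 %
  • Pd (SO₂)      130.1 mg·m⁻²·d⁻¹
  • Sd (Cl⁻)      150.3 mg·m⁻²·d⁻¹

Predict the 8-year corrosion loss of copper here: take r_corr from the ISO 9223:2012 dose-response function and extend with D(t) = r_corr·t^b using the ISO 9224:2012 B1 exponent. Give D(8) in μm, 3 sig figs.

copper: T≤10 °C ⇒ hinge +0.126·(-11.5−10) = -2.7090
  sulphur-dioxide contribution → 0.1324 μm/a
  chloride contribution → 0.3881 μm/a
  ⇒ r_corr(copper) = 0.5204 μm/a
Long-term exponent b (ISO 9224 Table 2, B1) = 0.667
  D(8) = 0.5204 × 8^0.667 = 0.5204 × 4.003 = 2.083 μm

D(8) = 2.08 μm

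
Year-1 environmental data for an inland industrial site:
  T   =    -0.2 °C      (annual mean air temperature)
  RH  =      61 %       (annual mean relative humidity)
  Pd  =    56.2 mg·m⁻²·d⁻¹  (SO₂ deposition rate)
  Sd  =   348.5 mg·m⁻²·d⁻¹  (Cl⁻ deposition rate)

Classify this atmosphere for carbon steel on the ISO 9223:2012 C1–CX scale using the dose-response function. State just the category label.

carbon steel: temperature factor f = +0.150·(-10.2) = -1.5300
  sulphur-dioxide contribution → 10.55 μm/a
  chloride contribution → 28.54 μm/a
  total first-year rate 39.09 μm/a
ISO 9223 Table 2 (carbon steel): 25 < 39.1 ≤ 50 μm/a ⇒ C3

C3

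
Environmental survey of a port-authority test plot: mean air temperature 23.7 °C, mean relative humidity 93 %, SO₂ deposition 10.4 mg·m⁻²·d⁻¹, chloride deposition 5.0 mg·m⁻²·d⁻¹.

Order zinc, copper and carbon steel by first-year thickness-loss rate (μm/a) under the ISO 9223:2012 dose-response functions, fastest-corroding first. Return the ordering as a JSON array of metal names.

["carbon steel", "copper", "zinc"]

zinc: T>10 °C ⇒ hinge -0.071·(23.7−10) = -0.9727
  sulphur-dioxide contribution → 0.9853 μm/a
  chloride contribution → 0.691 μm/a
  total first-year rate 1.676 μm/a
copper: T>10 °C ⇒ hinge -0.080·(23.7−10) = -1.0960
  sulphur-dioxide contribution → 0.7865 μm/a
  chloride contribution → 1.438 μm/a
  total first-year rate 2.225 μm/a
carbon steel: T>10 °C ⇒ hinge -0.054·(23.7−10) = -0.7398
  sulphur-dioxide contribution → 18.34 μm/a
  chloride contribution → 15.36 μm/a
  total first-year rate 33.7 μm/a
Ordering by μm/a: carbon steel (33.7) > copper (2.22) > zinc (1.68)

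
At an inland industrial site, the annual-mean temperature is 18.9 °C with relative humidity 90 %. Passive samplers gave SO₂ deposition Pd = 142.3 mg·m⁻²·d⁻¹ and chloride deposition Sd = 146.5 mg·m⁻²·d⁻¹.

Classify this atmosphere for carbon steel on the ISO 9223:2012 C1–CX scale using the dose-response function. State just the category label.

carbon steel: T>10 °C ⇒ hinge -0.054·(18.9−10) = -0.4806
  Pd branch = 1.77·Pd^0.52·e^(0.02·RH+f) = 87.23 μm/a
  Cl⁻ term: 0.102·146.5^0.62·exp(0.033·90+0.04·18.9) = 93.24
  sum: 87.23 + 93.24 → r_corr = 180.5 μm/a
Category bounds: 80…200 μm/a bracket r_corr ⇒ C5

C5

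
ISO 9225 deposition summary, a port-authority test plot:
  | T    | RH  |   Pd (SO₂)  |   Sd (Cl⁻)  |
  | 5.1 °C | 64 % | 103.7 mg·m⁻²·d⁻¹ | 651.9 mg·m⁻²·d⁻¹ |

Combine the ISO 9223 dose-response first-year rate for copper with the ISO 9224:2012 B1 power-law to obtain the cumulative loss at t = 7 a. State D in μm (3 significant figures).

D(7) = 4.30 μm

copper: f(T) = +0.126·(T−10) [T≤10 °C] = -0.6174
  Pd branch = 0.0053·Pd^0.26·e^(0.059·RH+f) = 0.417 μm/a
  Cl⁻ term: 0.01025·651.9^0.27·exp(0.036·64+0.049·5.1) = 0.758
  r_corr = 0.417 + 0.758 = 1.175 μm/a
ISO 9224: D(t) = r_corr · t^b with b = 0.667 (copper, B1)
  D(7) = 1.175 × 7^0.667 = 1.175 × 3.662 = 4.303 μm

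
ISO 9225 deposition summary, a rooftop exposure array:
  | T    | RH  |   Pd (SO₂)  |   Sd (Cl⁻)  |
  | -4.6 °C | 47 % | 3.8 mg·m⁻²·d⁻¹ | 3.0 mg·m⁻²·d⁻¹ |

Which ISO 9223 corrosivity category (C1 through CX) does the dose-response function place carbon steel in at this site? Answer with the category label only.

C2

carbon steel: T≤10 °C ⇒ hinge +0.150·(-4.6−10) = -2.1900
  sulphur-dioxide contribution → 1.015 μm/a
  chloride contribution → 0.7909 μm/a
  ⇒ r_corr(carbon steel) = 1.806 μm/a
Category bounds: 1.3…25 μm/a bracket r_corr ⇒ C2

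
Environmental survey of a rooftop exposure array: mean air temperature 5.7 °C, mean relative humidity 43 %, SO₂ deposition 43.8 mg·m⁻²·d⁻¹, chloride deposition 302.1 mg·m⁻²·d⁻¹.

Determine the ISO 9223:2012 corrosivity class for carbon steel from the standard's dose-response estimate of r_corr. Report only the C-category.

carbon steel: T≤10 °C ⇒ hinge +0.150·(5.7−10) = -0.6450
  sulphur-dioxide contribution → 15.66 μm/a
  chloride contribution → 18.26 μm/a
  total first-year rate 33.93 μm/a
33.9 μm/a falls in (25, 50] for carbon steel → category C3

C3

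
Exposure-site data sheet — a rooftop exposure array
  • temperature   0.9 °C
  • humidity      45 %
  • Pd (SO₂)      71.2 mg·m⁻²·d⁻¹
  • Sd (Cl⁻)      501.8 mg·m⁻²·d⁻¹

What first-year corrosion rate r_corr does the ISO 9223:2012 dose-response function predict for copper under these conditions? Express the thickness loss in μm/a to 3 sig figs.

copper: f(T) = +0.126·(T−10) [T≤10 °C] = -1.1466
  Pd branch = 0.0053·Pd^0.26·e^(0.059·RH+f) = 0.07261 μm/a
  Sd branch = 0.01025·Sd^0.27·e^(0.036·RH+0.049·T) = 0.2901 μm/a
  sum: 0.07261 + 0.2901 → r_corr = 0.3627 μm/a

r_corr = 0.363 μm/a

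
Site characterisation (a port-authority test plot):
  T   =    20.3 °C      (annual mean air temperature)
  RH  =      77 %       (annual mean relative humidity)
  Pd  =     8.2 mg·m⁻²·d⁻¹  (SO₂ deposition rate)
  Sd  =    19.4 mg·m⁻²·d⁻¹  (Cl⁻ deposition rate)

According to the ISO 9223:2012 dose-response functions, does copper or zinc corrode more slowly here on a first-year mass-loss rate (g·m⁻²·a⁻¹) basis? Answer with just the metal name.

zinc

copper: T>10 °C ⇒ hinge -0.080·(20.3−10) = -0.8240
  SO₂ term: 0.0053·8.2^0.26·exp(0.059·77-0.8240) = 0.3776
  Cl⁻ term: 0.01025·19.4^0.27·exp(0.036·77+0.049·20.3) = 0.9869
  r_corr = 0.3776 + 0.9869 = 1.365 μm/a
  mass loss = 1.365 μm/a × 8.96 g/cm³ = 12.23 g·m⁻²·a⁻¹
zinc: temperature factor f = -0.071·(10.3) = -0.7313
  Pd branch = 0.0129·Pd^0.44·e^(0.046·RH+f) = 0.5412 μm/a
  Cl⁻ term: 0.0175·19.4^0.57·exp(0.008·77+0.085·20.3) = 0.9862
  r_corr = 0.5412 + 0.9862 = 1.527 μm/a
  mass loss = 1.527 μm/a × 7.14 g/cm³ = 10.91 g·m⁻²·a⁻¹
Ordering by g·m⁻²·a⁻¹: copper (12.2) > zinc (10.9)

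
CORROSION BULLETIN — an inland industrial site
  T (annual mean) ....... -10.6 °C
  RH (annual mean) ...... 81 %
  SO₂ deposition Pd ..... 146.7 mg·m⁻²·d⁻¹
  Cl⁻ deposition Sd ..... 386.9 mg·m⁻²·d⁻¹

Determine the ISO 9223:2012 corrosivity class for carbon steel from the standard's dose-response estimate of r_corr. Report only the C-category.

C3

carbon steel: f(T) = +0.150·(T−10) [T≤10 °C] = -3.0900
  sulphur-dioxide contribution → 5.446 μm/a
  chloride contribution → 38.87 μm/a
  ⇒ r_corr(carbon steel) = 44.32 μm/a
44.3 μm/a falls in (25, 50] for carbon steel → category C3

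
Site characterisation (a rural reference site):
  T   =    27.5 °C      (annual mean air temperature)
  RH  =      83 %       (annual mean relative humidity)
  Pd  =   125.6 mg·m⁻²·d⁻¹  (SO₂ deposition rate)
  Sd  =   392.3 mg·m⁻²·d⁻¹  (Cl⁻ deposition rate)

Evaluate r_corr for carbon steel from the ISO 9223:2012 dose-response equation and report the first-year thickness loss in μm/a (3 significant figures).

r_corr = 237 μm/a

carbon steel: f(T) = -0.054·(T−10) [T>10 °C] = -0.9450
  SO₂ term: 1.77·125.6^0.52·exp(0.02·83-0.9450) = 44.67
  Cl⁻ term: 0.102·392.3^0.62·exp(0.033·83+0.04·27.5) = 192.3
  r_corr = 44.67 + 192.3 = 236.9 μm/a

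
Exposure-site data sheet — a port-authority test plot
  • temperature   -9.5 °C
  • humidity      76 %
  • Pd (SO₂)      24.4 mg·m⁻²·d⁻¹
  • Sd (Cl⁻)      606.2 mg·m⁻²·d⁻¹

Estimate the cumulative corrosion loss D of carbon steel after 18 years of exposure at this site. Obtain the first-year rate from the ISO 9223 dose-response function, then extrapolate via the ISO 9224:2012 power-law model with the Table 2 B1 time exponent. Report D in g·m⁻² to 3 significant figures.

carbon steel: temperature factor f = +0.150·(-19.5) = -2.9250
  SO₂ term: 1.77·24.4^0.52·exp(0.02·76-2.9250) = 2.287
  Sd branch = 0.102·Sd^0.62·e^(0.033·RH+0.04·T) = 45.5 μm/a
  sum: 2.287 + 45.5 → r_corr = 47.79 μm/a
ISO 9224: D(t) = r_corr · t^b with b = 0.523 (carbon steel, B1)
  D(18) = 47.79 × 18^0.523 = 47.79 × 4.534 = 216.7 μm
  Mass loss = 216.7 μm × 7.85 g/cm³ = 1701 g·m⁻²

D(18) = 1.70e+03 g·m⁻²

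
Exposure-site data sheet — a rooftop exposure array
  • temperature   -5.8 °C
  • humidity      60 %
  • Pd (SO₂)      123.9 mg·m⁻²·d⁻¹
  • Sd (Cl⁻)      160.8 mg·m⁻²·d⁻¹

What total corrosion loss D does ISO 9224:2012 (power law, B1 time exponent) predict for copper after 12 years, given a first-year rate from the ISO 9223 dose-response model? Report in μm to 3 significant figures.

D(12) = 1.84 μm

copper: f(T) = +0.126·(T−10) [T≤10 °C] = -1.9908
  SO₂ term: 0.0053·123.9^0.26·exp(0.059·60-1.9908) = 0.08735
  Sd branch = 0.01025·Sd^0.27·e^(0.036·RH+0.049·T) = 0.2637 μm/a
  sum: 0.08735 + 0.2637 → r_corr = 0.351 μm/a
Power-law: D(12) = r_corr · 12^0.667
  D(12) = 0.351 × 12^0.667 = 0.351 × 5.246 = 1.841 μm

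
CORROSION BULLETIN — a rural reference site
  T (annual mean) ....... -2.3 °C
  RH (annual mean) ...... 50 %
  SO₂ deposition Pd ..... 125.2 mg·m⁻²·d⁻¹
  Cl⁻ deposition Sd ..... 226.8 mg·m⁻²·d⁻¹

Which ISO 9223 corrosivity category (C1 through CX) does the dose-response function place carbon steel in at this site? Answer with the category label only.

carbon steel: f(T) = +0.150·(T−10) [T≤10 °C] = -1.8450
  SO₂ term: 1.77·125.2^0.52·exp(0.02·50-1.8450) = 9.37
  Sd branch = 0.102·Sd^0.62·e^(0.033·RH+0.04·T) = 13.99 μm/a
  r_corr = 9.37 + 13.99 = 23.36 μm/a
ISO 9223 Table 2 (carbon steel): 1.3 < 23.4 ≤ 25 μm/a ⇒ C2

C2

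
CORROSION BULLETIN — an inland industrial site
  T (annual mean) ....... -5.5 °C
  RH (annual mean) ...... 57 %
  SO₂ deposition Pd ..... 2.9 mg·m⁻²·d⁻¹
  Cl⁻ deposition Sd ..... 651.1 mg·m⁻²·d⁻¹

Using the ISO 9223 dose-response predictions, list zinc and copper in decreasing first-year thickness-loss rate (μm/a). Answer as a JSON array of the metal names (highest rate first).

zinc: T≤10 °C ⇒ hinge +0.038·(-5.5−10) = -0.5890
  sulphur-dioxide contribution → 0.1574 μm/a
  chloride contribution → 0.6947 μm/a
  ⇒ r_corr(zinc) = 0.8521 μm/a
copper: T≤10 °C ⇒ hinge +0.126·(-5.5−10) = -1.9530
  sulphur-dioxide contribution → 0.02863 μm/a
  chloride contribution → 0.3504 μm/a
  total first-year rate 0.379 μm/a
Ordering by μm/a: zinc (0.852) > copper (0.379)

["zinc", "copper"]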